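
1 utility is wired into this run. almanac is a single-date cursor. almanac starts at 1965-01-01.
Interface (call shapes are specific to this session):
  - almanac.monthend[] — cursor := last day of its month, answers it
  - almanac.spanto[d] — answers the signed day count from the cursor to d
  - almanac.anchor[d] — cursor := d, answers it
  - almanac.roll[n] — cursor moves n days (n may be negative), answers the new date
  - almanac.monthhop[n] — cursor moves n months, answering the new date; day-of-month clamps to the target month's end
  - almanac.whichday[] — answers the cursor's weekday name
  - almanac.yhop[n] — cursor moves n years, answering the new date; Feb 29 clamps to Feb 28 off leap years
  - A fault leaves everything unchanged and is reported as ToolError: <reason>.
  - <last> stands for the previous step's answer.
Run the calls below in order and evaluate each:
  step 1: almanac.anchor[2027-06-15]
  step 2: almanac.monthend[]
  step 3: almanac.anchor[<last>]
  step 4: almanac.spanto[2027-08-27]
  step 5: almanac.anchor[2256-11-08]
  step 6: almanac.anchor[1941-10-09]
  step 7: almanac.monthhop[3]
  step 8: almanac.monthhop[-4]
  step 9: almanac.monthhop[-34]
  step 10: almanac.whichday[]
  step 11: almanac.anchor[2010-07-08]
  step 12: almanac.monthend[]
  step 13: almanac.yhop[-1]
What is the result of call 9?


Answer: 1938-11-09

Derivation:
·→ almanac.anchor(d='2027-06-15')
·← 2027-06-15
·→ almanac.monthend()
·← 2027-06-30
·→ almanac.anchor(d='<last>')
·← 2027-06-30
·→ almanac.spanto(d='2027-08-27')
·← 58
·→ almanac.anchor(d='2256-11-08')
·← 2256-11-08
·→ almanac.anchor(d='1941-10-09')
·← 1941-10-09
·→ almanac.monthhop(n='3')
·← 1942-01-09
·→ almanac.monthhop(n='-4')
·← 1941-09-09
·→ almanac.monthhop(n='-34')
·← 1938-11-09
·→ almanac.whichday()
·← Wednesday
·→ almanac.anchor(d='2010-07-08')
·← 2010-07-08
·→ almanac.monthend()
·← 2010-07-31
·→ almanac.yhop(n='-1')
·← 2009-07-31


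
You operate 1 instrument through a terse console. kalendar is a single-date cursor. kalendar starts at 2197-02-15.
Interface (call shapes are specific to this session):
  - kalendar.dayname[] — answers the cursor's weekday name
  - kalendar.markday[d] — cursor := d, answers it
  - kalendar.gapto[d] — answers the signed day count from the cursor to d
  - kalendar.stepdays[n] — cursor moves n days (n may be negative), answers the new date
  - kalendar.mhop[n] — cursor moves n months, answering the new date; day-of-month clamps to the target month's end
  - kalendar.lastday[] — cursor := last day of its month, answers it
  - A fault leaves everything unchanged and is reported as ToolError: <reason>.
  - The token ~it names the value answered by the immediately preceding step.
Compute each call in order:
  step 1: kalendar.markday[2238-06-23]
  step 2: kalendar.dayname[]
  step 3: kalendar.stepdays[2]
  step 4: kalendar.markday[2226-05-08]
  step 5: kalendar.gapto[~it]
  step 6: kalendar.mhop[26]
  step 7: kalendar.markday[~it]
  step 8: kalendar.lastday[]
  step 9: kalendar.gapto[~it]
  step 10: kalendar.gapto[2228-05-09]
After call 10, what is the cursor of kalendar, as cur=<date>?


Answer: cur=2228-07-31

Derivation:
==> kalendar.markday(d=2238-06-23)
<== 2238-06-23
==> kalendar.dayname()
<== Saturday
==> kalendar.stepdays(n=2)
<== 2238-06-25
==> kalendar.markday(d=2226-05-08)
<== 2226-05-08
==> kalendar.gapto(d=~it)
<== 0
==> kalendar.mhop(n=26)
<== 2228-07-08
==> kalendar.markday(d=~it)
<== 2228-07-08
==> kalendar.lastday()
<== 2228-07-31
==> kalendar.gapto(d=~it)
<== 0
==> kalendar.gapto(d=2228-05-09)
<== -83


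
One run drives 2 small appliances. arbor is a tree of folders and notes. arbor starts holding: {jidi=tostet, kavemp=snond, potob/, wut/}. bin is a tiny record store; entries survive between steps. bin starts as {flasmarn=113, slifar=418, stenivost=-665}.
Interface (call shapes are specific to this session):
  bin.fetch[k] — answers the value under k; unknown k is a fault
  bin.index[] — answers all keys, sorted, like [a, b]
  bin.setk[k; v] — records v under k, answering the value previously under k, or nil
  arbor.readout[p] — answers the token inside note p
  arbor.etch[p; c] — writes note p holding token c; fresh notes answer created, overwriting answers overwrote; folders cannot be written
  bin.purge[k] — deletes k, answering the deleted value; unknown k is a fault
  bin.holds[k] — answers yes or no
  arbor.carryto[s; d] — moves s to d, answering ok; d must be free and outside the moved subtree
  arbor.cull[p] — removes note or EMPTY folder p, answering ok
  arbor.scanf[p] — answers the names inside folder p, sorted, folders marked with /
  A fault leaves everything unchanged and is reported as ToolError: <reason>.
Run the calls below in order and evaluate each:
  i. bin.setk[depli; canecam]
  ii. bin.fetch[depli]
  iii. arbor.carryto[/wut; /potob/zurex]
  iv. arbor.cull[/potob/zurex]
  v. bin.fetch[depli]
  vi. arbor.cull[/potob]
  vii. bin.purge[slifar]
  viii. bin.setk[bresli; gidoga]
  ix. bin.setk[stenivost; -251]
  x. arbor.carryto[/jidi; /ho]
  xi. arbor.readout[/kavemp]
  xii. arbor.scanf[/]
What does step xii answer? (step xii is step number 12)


Answer: [ho, kavemp]

Derivation:
Then bin.setk on k→depli, v→canecam, which returns nil.
I try bin.fetch on k→depli, which returns canecam.
I use arbor.carryto on s→/wut, d→/potob/zurex, which returns ok.
Using arbor.cull on p→/potob/zurex, and get ok.
I call bin.fetch on k→depli, and see canecam.
Then arbor.cull on p→/potob, and observe ok.
Using bin.purge on k→slifar, and observe 418.
Calling bin.setk on k→bresli, v→gidoga, which returns nil.
I use bin.setk on k→stenivost, v→-251, yielding -665.
I run arbor.carryto on s→/jidi, d→/ho, and get ok.
Calling arbor.readout on p→/kavemp, yielding snond.
I run arbor.scanf on p→/, giving [ho, kavemp].


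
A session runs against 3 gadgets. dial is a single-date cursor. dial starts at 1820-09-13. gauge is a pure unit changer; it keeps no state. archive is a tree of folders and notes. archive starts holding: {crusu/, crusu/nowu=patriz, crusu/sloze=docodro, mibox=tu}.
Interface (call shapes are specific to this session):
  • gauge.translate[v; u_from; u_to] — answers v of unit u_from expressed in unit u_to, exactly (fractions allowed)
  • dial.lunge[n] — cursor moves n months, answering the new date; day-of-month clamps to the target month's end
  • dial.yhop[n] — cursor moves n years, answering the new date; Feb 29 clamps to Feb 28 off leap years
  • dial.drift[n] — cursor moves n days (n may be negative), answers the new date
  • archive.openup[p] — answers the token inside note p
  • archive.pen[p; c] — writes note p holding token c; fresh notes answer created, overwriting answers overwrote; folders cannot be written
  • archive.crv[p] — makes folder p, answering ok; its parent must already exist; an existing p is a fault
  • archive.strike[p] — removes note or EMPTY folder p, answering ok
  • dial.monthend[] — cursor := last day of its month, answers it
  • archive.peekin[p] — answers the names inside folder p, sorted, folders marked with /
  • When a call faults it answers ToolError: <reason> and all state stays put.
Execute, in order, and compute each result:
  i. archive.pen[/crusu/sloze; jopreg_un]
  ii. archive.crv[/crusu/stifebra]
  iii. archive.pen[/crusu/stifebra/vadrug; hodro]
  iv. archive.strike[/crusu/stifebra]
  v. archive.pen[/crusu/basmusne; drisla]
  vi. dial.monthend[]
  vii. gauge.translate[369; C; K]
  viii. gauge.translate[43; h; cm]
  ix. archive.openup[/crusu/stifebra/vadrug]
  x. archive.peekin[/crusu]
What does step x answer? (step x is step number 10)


Answer: [basmusne, nowu, sloze, stifebra/]

Derivation:
-> archive.pen(p→/crusu/sloze, c→jopreg_un)
<- overwrote
-> archive.crv(p→/crusu/stifebra)
<- ok
-> archive.pen(p→/crusu/stifebra/vadrug, c→hodro)
<- created
-> archive.strike(p→/crusu/stifebra)
<- ToolError: not empty
-> archive.pen(p→/crusu/basmusne, c→drisla)
<- created
-> dial.monthend()
<- 1820-09-30
-> gauge.translate(v→369, u_from→C, u_to→K)
<- 12843/20
-> gauge.translate(v→43, u_from→h, u_to→cm)
<- ToolError: incompatible units
-> archive.openup(p→/crusu/stifebra/vadrug)
<- hodro
-> archive.peekin(p→/crusu)
<- [basmusne, nowu, sloze, stifebra/]


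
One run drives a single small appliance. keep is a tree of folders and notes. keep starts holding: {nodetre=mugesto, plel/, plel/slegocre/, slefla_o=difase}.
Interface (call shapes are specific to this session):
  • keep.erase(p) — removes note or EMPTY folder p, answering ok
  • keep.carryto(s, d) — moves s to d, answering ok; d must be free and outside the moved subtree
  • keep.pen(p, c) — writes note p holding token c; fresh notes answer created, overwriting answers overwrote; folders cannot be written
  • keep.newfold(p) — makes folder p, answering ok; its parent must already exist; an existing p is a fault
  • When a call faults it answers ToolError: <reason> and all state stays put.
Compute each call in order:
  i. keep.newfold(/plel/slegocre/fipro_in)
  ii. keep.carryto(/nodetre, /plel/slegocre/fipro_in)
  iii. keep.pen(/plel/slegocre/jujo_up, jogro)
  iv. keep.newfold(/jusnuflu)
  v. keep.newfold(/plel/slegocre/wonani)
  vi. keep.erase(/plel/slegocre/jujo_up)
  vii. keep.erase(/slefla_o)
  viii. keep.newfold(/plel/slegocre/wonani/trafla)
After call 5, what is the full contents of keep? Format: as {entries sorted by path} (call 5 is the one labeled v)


% 1. keep.newfold(p='/plel/slegocre/fipro_in') ~> ok
% 2. keep.carryto(s='/nodetre', d='/plel/slegocre/fipro_in') ~> ToolError: exists
% 3. keep.pen(p='/plel/slegocre/jujo_up', c='jogro') ~> created
% 4. keep.newfold(p='/jusnuflu') ~> ok
% 5. keep.newfold(p='/plel/slegocre/wonani') ~> ok
% 6. keep.erase(p='/plel/slegocre/jujo_up') ~> ok
% 7. keep.erase(p='/slefla_o') ~> ok
% 8. keep.newfold(p='/plel/slegocre/wonani/trafla') ~> ok

Answer: {jusnuflu/, nodetre=mugesto, plel/, plel/slegocre/, plel/slegocre/fipro_in/, plel/slegocre/jujo_up=jogro, plel/slegocre/wonani/, slefla_o=difase}


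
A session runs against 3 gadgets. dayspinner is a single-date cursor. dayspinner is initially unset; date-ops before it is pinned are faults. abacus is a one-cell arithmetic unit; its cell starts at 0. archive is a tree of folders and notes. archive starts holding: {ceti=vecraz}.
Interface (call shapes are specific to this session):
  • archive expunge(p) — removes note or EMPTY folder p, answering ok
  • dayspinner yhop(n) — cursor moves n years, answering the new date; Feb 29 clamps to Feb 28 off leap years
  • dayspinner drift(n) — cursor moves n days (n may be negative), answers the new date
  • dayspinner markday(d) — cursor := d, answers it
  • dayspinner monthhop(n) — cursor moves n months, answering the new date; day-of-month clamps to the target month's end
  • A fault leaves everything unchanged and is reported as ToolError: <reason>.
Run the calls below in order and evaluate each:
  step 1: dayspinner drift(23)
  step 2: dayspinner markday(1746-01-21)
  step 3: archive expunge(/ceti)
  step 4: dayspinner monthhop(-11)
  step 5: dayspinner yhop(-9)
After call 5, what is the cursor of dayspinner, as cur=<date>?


-> dayspinner drift(23)
<- ToolError: no date set
-> dayspinner markday(1746-01-21)
<- 1746-01-21
-> archive expunge(/ceti)
<- ok
-> dayspinner monthhop(-11)
<- 1745-02-21
-> dayspinner yhop(-9)
<- 1736-02-21

Answer: cur=1736-02-21


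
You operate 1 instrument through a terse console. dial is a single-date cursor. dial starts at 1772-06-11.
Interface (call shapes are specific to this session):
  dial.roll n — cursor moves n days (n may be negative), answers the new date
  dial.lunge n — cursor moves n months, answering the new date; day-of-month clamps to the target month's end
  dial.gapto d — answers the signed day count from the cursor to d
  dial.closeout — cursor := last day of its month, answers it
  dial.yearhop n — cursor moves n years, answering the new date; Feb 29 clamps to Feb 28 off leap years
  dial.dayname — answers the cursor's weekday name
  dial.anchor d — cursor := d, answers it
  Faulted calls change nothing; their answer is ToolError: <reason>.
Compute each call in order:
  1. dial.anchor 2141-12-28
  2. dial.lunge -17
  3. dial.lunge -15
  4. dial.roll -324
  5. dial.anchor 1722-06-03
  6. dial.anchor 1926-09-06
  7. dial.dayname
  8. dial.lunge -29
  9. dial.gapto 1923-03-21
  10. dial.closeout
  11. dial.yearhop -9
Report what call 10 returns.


// 1. anchor(d: 2141-12-28) -> 2141-12-28
// 2. lunge(n: -17) -> 2140-07-28
// 3. lunge(n: -15) -> 2139-04-28
// 4. roll(n: -324) -> 2138-06-08
// 5. anchor(d: 1722-06-03) -> 1722-06-03
// 6. anchor(d: 1926-09-06) -> 1926-09-06
// 7. dayname() -> Monday
// 8. lunge(n: -29) -> 1924-04-06
// 9. gapto(d: 1923-03-21) -> -382
// 10. closeout() -> 1924-04-30
// 11. yearhop(n: -9) -> 1915-04-30

Answer: 1924-04-30


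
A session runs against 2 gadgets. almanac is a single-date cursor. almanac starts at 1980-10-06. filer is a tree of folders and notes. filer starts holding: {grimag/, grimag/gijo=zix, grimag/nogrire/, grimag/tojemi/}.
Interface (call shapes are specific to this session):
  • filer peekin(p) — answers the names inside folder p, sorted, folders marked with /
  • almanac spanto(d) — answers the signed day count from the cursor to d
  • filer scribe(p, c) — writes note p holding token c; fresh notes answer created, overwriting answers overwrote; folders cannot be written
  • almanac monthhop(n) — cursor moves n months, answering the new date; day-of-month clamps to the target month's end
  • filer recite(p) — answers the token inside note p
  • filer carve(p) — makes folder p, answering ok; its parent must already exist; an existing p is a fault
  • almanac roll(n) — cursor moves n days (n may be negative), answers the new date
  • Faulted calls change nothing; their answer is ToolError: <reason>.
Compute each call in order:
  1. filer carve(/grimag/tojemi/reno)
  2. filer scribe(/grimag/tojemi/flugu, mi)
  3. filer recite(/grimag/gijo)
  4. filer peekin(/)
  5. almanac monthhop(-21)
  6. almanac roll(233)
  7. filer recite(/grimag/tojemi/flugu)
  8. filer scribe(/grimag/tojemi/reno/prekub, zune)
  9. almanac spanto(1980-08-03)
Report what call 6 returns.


Answer: 1979-08-27

Derivation:
→ filer carve(/grimag/tojemi/reno)
← ok
→ filer scribe(/grimag/tojemi/flugu, mi)
← created
→ filer recite(/grimag/gijo)
← zix
→ filer peekin(/)
← [grimag/]
→ almanac monthhop(-21)
← 1979-01-06
→ almanac roll(233)
← 1979-08-27
→ filer recite(/grimag/tojemi/flugu)
← mi
→ filer scribe(/grimag/tojemi/reno/prekub, zune)
← created
→ almanac spanto(1980-08-03)
← 342


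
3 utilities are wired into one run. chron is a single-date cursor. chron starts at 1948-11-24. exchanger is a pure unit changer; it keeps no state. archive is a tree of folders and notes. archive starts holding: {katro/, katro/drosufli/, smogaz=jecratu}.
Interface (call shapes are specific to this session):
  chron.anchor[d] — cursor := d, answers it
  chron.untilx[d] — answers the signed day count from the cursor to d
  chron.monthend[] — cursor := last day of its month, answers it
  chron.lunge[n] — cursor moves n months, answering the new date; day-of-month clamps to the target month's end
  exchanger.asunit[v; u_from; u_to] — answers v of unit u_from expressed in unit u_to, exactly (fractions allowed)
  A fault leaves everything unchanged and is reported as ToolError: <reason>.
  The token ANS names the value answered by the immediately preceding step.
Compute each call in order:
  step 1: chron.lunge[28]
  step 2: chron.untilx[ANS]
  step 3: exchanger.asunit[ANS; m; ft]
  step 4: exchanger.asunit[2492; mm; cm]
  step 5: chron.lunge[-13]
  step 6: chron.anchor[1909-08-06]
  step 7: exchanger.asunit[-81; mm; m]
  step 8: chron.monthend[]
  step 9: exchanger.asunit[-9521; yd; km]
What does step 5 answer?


I call chron.lunge with 28: 1951-03-24.
Invoking chron.untilx with ANS: 0.
Invoking exchanger.asunit with ANS, m, ft, and observe 0.
Using exchanger.asunit with 2492, mm, cm, and see 1246/5.
I invoke chron.lunge with -13, and see 1950-02-24.
Calling chron.anchor with 1909-08-06, and observe 1909-08-06.
Using exchanger.asunit with -81, mm, m, giving -81/1000.
Using chron.monthend, yielding 1909-08-31.
Now I run exchanger.asunit with -9521, yd, km: -10882503/1250000.

Answer: 1950-02-24


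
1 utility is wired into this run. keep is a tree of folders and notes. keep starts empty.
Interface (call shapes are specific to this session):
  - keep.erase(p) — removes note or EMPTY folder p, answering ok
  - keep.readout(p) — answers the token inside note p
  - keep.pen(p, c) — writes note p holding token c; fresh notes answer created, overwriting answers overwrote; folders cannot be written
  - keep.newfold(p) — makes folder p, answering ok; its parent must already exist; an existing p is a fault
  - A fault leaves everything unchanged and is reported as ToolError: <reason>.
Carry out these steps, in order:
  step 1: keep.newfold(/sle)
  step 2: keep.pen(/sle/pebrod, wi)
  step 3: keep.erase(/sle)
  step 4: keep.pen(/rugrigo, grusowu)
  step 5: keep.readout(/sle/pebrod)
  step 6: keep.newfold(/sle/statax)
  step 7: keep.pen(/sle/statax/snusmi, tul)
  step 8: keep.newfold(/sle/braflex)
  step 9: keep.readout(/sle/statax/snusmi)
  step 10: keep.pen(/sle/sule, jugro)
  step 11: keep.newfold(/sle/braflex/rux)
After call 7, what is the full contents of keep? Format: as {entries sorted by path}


Step: newfold[p=/sle]
Result: ok
Step: pen[p=/sle/pebrod; c=wi]
Result: created
Step: erase[p=/sle]
Result: ToolError: not empty
Step: pen[p=/rugrigo; c=grusowu]
Result: created
Step: readout[p=/sle/pebrod]
Result: wi
Step: newfold[p=/sle/statax]
Result: ok
Step: pen[p=/sle/statax/snusmi; c=tul]
Result: created
Step: newfold[p=/sle/braflex]
Result: ok
Step: readout[p=/sle/statax/snusmi]
Result: tul
Step: pen[p=/sle/sule; c=jugro]
Result: created
Step: newfold[p=/sle/braflex/rux]
Result: ok

Answer: {rugrigo=grusowu, sle/, sle/pebrod=wi, sle/statax/, sle/statax/snusmi=tul}


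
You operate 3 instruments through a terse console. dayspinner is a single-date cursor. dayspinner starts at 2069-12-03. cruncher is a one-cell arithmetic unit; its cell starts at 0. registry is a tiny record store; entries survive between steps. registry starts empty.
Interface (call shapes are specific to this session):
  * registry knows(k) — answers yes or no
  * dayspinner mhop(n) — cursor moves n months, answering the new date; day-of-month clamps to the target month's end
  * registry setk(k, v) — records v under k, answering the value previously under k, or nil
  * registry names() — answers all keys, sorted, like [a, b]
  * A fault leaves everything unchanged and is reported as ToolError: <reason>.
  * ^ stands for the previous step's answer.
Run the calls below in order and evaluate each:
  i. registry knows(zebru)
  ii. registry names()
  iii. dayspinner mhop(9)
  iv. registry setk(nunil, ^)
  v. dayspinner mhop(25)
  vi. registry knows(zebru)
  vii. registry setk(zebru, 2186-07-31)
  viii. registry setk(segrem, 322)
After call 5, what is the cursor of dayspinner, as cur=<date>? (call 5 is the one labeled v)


Answer: cur=2072-10-03

Derivation:
Do: registry knows[k→zebru]
See: no
Do: registry names[]
See: []
Do: dayspinner mhop[n→9]
See: 2070-09-03
Do: registry setk[k→nunil; v→^]
See: nil
Do: dayspinner mhop[n→25]
See: 2072-10-03
Do: registry knows[k→zebru]
See: no
Do: registry setk[k→zebru; v→2186-07-31]
See: nil
Do: registry setk[k→segrem; v→322]
See: nil


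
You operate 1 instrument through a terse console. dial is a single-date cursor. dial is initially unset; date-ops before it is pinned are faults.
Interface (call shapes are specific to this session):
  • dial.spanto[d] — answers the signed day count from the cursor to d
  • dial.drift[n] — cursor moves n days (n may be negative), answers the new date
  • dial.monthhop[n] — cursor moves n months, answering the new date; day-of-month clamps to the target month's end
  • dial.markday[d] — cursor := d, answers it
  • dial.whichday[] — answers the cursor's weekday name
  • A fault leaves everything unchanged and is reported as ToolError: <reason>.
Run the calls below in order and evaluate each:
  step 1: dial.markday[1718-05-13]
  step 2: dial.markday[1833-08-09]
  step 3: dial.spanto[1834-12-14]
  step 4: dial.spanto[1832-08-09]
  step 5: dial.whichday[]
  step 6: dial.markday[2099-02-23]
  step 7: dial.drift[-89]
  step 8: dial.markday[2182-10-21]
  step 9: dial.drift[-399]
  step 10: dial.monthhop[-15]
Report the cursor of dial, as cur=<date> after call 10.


> dial.markday d: 1718-05-13
[out] 1718-05-13
> dial.markday d: 1833-08-09
[out] 1833-08-09
> dial.spanto d: 1834-12-14
[out] 492
> dial.spanto d: 1832-08-09
[out] -365
> dial.whichday
[out] Friday
> dial.markday d: 2099-02-23
[out] 2099-02-23
> dial.drift n: -89
[out] 2098-11-26
> dial.markday d: 2182-10-21
[out] 2182-10-21
> dial.drift n: -399
[out] 2181-09-17
> dial.monthhop n: -15
[out] 2180-06-17

Answer: cur=2180-06-17


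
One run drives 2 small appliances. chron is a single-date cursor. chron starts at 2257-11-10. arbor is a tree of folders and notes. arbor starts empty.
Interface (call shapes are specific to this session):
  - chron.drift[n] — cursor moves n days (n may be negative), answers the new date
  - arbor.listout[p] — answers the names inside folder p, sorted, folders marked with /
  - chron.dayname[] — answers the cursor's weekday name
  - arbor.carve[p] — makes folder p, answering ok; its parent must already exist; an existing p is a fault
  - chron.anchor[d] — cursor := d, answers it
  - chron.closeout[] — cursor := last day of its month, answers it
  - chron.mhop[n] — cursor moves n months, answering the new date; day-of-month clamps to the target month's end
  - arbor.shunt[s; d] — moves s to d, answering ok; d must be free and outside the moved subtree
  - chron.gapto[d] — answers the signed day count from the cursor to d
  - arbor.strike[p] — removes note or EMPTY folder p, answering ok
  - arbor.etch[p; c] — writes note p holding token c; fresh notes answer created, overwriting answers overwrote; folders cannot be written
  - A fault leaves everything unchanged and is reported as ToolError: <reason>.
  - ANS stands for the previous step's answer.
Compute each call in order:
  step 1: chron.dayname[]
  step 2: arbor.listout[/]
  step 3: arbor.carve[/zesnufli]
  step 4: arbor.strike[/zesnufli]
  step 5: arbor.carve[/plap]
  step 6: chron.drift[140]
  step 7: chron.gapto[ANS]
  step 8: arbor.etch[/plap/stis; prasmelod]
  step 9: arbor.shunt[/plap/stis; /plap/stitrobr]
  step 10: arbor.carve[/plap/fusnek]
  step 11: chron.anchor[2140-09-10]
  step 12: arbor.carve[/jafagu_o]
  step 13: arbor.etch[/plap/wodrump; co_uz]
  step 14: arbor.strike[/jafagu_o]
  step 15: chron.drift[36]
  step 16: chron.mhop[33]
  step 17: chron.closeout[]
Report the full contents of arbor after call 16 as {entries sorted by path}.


;; 1. chron.dayname() == Tuesday
;; 2. arbor.listout(/) == []
;; 3. arbor.carve(/zesnufli) == ok
;; 4. arbor.strike(/zesnufli) == ok
;; 5. arbor.carve(/plap) == ok
;; 6. chron.drift(140) == 2258-03-30
;; 7. chron.gapto(ANS) == 0
;; 8. arbor.etch(/plap/stis, prasmelod) == created
;; 9. arbor.shunt(/plap/stis, /plap/stitrobr) == ok
;; 10. arbor.carve(/plap/fusnek) == ok
;; 11. chron.anchor(2140-09-10) == 2140-09-10
;; 12. arbor.carve(/jafagu_o) == ok
;; 13. arbor.etch(/plap/wodrump, co_uz) == created
;; 14. arbor.strike(/jafagu_o) == ok
;; 15. chron.drift(36) == 2140-10-16
;; 16. chron.mhop(33) == 2143-07-16
;; 17. chron.closeout() == 2143-07-31

Answer: {plap/, plap/fusnek/, plap/stitrobr=prasmelod, plap/wodrump=co_uz}


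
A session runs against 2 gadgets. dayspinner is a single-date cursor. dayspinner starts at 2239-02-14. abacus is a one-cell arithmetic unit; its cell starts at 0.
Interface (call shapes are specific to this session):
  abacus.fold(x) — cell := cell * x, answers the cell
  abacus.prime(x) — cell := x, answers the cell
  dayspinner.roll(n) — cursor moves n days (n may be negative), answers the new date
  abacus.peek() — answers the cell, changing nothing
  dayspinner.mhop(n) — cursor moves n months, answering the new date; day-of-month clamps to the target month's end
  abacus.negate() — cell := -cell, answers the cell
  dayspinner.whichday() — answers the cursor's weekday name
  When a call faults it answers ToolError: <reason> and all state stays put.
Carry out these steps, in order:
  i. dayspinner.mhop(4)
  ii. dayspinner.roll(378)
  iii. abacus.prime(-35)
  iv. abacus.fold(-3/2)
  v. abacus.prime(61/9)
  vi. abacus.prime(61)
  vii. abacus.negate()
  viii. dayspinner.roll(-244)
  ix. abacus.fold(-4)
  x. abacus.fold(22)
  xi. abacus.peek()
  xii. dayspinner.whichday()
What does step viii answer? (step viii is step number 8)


Answer: 2239-10-26

Derivation:
>>> dayspinner.mhop n: 4
= 2239-06-14
>>> dayspinner.roll n: 378
= 2240-06-26
>>> abacus.prime x: -35
= -35
>>> abacus.fold x: -3/2
= 105/2
>>> abacus.prime x: 61/9
= 61/9
>>> abacus.prime x: 61
= 61
>>> abacus.negate
= -61
>>> dayspinner.roll n: -244
= 2239-10-26
>>> abacus.fold x: -4
= 244
>>> abacus.fold x: 22
= 5368
>>> abacus.peek
= 5368
>>> dayspinner.whichday
= Saturday


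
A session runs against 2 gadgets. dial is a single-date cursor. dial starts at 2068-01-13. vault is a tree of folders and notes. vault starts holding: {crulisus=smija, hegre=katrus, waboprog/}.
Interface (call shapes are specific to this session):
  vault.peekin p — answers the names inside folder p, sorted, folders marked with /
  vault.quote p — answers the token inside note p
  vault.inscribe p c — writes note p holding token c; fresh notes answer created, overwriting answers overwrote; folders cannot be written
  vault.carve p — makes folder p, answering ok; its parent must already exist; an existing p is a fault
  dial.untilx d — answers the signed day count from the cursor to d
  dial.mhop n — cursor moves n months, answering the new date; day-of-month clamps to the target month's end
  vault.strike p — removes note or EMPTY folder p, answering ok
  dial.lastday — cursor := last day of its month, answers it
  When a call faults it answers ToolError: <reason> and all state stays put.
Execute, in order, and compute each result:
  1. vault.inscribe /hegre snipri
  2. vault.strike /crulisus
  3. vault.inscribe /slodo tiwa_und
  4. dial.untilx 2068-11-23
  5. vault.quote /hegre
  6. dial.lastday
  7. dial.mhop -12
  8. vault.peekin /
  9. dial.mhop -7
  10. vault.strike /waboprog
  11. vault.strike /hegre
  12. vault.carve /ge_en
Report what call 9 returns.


I try inscribe(/hegre, snipri), → overwrote.
I try strike(/crulisus), and observe ok.
Using inscribe(/slodo, tiwa_und), and get created.
Invoking untilx(2068-11-23), and get 315.
Next I call quote(/hegre), and see snipri.
Invoking lastday(), and observe 2068-01-31.
Using mhop(-12), which returns 2067-01-31.
Next I call peekin(/), and see [hegre, slodo, waboprog/].
Invoking mhop(-7), which returns 2066-06-30.
Using strike(/waboprog): ok.
Next I call strike(/hegre), giving ok.
Next I call carve(/ge_en), giving ok.

Answer: 2066-06-30


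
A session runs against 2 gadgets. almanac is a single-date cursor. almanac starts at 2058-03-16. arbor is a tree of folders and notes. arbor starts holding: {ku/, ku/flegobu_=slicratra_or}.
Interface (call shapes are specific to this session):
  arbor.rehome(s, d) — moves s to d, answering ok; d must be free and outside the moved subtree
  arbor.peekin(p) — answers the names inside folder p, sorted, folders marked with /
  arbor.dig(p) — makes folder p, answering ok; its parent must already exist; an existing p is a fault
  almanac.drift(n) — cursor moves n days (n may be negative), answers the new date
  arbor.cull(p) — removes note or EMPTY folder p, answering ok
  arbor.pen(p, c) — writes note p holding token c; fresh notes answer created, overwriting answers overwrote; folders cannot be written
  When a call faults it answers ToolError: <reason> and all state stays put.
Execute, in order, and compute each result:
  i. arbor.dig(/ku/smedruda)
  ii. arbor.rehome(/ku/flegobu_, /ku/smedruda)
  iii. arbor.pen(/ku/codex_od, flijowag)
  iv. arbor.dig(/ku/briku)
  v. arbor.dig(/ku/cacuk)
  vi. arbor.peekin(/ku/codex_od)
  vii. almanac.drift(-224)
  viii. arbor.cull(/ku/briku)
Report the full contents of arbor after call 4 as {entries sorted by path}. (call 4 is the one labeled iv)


~$ arbor.dig p: /ku/smedruda
= ok
~$ arbor.rehome s: /ku/flegobu_ d: /ku/smedruda
= ToolError: exists
~$ arbor.pen p: /ku/codex_od c: flijowag
= created
~$ arbor.dig p: /ku/briku
= ok
~$ arbor.dig p: /ku/cacuk
= ok
~$ arbor.peekin p: /ku/codex_od
= ToolError: not a directory
~$ almanac.drift n: -224
= 2057-08-04
~$ arbor.cull p: /ku/briku
= ok

Answer: {ku/, ku/briku/, ku/codex_od=flijowag, ku/flegobu_=slicratra_or, ku/smedruda/}


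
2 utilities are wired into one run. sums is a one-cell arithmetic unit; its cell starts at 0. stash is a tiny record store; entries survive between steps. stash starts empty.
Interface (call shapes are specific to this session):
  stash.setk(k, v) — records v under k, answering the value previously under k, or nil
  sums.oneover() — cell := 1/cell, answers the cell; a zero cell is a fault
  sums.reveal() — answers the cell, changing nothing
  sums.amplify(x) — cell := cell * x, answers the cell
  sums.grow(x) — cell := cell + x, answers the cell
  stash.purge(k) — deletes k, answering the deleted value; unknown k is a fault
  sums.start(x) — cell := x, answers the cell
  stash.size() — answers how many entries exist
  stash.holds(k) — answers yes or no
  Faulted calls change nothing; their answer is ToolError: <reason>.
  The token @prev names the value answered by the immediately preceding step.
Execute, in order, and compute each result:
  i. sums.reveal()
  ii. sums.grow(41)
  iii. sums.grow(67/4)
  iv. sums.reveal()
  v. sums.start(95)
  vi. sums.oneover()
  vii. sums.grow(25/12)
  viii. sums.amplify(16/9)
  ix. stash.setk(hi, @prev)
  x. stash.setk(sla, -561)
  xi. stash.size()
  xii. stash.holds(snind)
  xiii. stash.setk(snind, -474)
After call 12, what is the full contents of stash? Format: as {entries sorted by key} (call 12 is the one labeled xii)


Answer: {hi=9548/2565, sla=-561}

Derivation:
[in] sums.reveal
= 0
[in] sums.grow 41
= 41
[in] sums.grow 67/4
= 231/4
[in] sums.reveal
= 231/4
[in] sums.start 95
= 95
[in] sums.oneover
= 1/95
[in] sums.grow 25/12
= 2387/1140
[in] sums.amplify 16/9
= 9548/2565
[in] stash.setk hi @prev
= nil
[in] stash.setk sla -561
= nil
[in] stash.size
= 2
[in] stash.holds snind
= no
[in] stash.setk snind -474
= nil


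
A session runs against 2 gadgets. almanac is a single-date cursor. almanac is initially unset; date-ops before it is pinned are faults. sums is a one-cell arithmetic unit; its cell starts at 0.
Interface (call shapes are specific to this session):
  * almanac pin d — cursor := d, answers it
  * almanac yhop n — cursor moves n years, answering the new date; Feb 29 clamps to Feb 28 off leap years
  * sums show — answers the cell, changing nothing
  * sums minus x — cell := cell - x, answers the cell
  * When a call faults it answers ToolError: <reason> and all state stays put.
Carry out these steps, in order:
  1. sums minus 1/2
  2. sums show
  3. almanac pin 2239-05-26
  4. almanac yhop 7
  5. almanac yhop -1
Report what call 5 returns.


·→ sums minus(x=1/2)
·← -1/2
·→ sums show()
·← -1/2
·→ almanac pin(d=2239-05-26)
·← 2239-05-26
·→ almanac yhop(n=7)
·← 2246-05-26
·→ almanac yhop(n=-1)
·← 2245-05-26

Answer: 2245-05-26


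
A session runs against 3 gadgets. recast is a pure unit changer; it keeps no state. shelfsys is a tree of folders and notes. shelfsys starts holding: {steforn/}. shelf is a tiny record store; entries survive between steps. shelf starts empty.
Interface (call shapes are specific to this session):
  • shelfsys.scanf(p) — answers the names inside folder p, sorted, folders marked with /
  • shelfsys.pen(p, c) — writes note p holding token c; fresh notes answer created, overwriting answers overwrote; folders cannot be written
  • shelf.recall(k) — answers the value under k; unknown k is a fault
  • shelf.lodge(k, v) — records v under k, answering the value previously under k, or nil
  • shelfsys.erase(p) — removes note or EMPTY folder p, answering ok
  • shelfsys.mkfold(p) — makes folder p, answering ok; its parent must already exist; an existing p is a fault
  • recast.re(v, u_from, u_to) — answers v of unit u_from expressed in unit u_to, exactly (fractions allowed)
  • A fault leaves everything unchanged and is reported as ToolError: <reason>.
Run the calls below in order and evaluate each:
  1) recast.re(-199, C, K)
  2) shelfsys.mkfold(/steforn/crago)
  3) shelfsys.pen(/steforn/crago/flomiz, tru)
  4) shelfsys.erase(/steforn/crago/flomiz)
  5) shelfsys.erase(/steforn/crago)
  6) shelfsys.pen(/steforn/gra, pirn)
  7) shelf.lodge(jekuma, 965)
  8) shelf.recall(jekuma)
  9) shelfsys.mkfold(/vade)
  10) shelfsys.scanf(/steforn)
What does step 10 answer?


Answer: [gra]

Derivation:
[in] re v=-199 u_from=C u_to=K
[out] 1483/20
[in] mkfold p=/steforn/crago
[out] ok
[in] pen p=/steforn/crago/flomiz c=tru
[out] created
[in] erase p=/steforn/crago/flomiz
[out] ok
[in] erase p=/steforn/crago
[out] ok
[in] pen p=/steforn/gra c=pirn
[out] created
[in] lodge k=jekuma v=965
[out] nil
[in] recall k=jekuma
[out] 965
[in] mkfold p=/vade
[out] ok
[in] scanf p=/steforn
[out] [gra]


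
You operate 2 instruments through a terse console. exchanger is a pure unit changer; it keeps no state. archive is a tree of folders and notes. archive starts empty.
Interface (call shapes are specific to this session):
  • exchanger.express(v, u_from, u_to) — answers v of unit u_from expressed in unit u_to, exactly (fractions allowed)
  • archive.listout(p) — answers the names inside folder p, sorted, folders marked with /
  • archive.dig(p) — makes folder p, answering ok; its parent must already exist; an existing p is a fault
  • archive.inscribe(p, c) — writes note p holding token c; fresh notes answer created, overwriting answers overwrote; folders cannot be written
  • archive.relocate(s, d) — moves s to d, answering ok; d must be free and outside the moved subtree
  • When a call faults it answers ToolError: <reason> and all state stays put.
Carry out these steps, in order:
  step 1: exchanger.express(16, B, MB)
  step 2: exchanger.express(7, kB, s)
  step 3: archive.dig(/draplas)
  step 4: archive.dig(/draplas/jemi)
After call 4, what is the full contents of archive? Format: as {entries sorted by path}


# 1. exchanger.express(v='16', u_from='B', u_to='MB') => 1/62500
# 2. exchanger.express(v='7', u_from='kB', u_to='s') => ToolError: incompatible units
# 3. archive.dig(p='/draplas') => ok
# 4. archive.dig(p='/draplas/jemi') => ok

Answer: {draplas/, draplas/jemi/}


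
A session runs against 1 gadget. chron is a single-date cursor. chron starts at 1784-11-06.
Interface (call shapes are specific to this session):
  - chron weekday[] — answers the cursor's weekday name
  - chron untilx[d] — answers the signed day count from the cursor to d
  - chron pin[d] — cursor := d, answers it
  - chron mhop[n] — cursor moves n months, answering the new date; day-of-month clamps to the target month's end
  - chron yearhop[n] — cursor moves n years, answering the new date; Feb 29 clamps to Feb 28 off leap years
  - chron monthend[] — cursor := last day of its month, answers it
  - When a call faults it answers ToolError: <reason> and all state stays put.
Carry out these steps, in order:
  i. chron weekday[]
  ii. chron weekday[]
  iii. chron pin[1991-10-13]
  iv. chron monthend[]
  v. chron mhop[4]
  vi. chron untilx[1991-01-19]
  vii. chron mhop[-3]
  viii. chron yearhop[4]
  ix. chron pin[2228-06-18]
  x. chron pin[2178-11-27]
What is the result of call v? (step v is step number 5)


Answer: 1992-02-29

Derivation:
Calling chron weekday, — result: Saturday.
I use chron weekday, and observe Saturday.
Now I run chron pin using d: 1991-10-13, which returns 1991-10-13.
Using chron monthend(), and see 1991-10-31.
Invoking chron mhop using n: 4, and get 1992-02-29.
Invoking chron untilx using d: 1991-01-19, and observe -406.
I run chron mhop using n: -3: 1991-11-29.
I use chron yearhop using n: 4, and get 1995-11-29.
I call chron pin using d: 2228-06-18, which returns 2228-06-18.
Now I run chron pin using d: 2178-11-27, — result: 2178-11-27.


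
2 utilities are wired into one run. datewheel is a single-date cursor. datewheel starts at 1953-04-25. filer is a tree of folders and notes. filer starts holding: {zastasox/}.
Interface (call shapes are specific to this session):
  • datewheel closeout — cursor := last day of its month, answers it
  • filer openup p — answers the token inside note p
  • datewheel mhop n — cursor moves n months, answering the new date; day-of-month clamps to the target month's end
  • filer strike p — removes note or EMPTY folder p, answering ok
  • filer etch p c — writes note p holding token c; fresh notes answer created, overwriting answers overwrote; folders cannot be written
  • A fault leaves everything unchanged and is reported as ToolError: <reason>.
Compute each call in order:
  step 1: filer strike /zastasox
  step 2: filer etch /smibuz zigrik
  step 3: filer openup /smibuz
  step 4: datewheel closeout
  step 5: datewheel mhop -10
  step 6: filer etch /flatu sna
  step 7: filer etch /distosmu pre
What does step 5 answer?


Answer: 1952-06-30

Derivation:
> filer strike p: /zastasox
  ok
> filer etch p: /smibuz c: zigrik
  created
> filer openup p: /smibuz
  zigrik
> datewheel closeout
  1953-04-30
> datewheel mhop n: -10
  1952-06-30
> filer etch p: /flatu c: sna
  created
> filer etch p: /distosmu c: pre
  created


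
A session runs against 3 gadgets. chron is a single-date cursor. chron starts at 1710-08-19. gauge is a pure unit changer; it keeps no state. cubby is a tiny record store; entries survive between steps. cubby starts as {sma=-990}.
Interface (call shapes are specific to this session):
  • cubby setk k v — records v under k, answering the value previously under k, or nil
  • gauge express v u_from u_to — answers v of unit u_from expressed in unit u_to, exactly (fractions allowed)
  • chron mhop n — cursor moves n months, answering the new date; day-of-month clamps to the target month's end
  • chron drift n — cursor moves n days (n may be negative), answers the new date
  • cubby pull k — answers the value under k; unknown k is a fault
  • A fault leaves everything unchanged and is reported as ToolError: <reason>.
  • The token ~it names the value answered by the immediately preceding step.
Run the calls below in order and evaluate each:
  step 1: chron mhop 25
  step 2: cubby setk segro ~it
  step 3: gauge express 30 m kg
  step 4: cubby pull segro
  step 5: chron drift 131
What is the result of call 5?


>>> chron mhop n: 25
[out] 1712-09-19
>>> cubby setk k: segro v: ~it
[out] nil
>>> gauge express v: 30 u_from: m u_to: kg
[out] ToolError: incompatible units
>>> cubby pull k: segro
[out] 1712-09-19
>>> chron drift n: 131
[out] 1713-01-28

Answer: 1713-01-28


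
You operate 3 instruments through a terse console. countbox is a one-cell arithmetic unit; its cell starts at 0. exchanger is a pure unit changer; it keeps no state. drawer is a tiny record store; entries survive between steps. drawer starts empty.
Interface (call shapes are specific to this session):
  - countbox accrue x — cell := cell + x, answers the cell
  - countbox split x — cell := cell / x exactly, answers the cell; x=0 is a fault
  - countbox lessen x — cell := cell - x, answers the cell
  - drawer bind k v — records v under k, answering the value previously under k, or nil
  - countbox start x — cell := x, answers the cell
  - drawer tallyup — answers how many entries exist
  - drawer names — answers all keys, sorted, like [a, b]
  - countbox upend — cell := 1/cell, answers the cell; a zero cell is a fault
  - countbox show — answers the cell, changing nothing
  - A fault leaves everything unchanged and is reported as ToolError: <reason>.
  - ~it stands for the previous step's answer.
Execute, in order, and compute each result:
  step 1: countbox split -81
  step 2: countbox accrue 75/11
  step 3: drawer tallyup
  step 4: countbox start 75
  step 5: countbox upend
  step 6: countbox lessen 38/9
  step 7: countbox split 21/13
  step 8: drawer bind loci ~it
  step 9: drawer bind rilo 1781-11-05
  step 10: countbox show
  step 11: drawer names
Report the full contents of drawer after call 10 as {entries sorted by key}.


→ countbox split(x=-81)
← 0
→ countbox accrue(x=75/11)
← 75/11
→ drawer tallyup()
← 0
→ countbox start(x=75)
← 75
→ countbox upend()
← 1/75
→ countbox lessen(x=38/9)
← -947/225
→ countbox split(x=21/13)
← -12311/4725
→ drawer bind(k=loci, v=~it)
← nil
→ drawer bind(k=rilo, v=1781-11-05)
← nil
→ countbox show()
← -12311/4725
→ drawer names()
← [loci, rilo]

Answer: {loci=-12311/4725, rilo=1781-11-05}
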